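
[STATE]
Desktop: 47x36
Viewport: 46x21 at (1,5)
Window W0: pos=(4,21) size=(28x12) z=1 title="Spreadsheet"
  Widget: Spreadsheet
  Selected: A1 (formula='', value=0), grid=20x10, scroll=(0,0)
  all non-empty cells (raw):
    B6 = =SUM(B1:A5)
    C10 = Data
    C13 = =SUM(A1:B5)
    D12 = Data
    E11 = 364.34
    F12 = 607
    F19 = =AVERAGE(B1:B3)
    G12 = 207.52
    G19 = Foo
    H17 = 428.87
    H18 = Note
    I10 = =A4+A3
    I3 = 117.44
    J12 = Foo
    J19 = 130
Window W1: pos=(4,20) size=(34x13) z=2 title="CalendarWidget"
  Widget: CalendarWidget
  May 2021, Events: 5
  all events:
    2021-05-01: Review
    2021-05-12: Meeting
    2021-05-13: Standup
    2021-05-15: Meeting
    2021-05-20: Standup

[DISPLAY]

                                              
                                              
                                              
                                              
                                              
                                              
                                              
                                              
                                              
                                              
                                              
                                              
                                              
                                              
                                              
   ┏━━━━━━━━━━━━━━━━━━━━━━━━━━━━━━━━┓         
   ┃ CalendarWidget                 ┃         
   ┠────────────────────────────────┨         
   ┃            May 2021            ┃         
   ┃Mo Tu We Th Fr Sa Su            ┃         
   ┃                1*  2           ┃         


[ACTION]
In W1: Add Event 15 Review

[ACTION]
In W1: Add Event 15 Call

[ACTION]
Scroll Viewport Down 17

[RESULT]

                                              
                                              
                                              
                                              
                                              
   ┏━━━━━━━━━━━━━━━━━━━━━━━━━━━━━━━━┓         
   ┃ CalendarWidget                 ┃         
   ┠────────────────────────────────┨         
   ┃            May 2021            ┃         
   ┃Mo Tu We Th Fr Sa Su            ┃         
   ┃                1*  2           ┃         
   ┃ 3  4  5  6  7  8  9            ┃         
   ┃10 11 12* 13* 14 15* 16         ┃         
   ┃17 18 19 20* 21 22 23           ┃         
   ┃24 25 26 27 28 29 30            ┃         
   ┃31                              ┃         
   ┃                                ┃         
   ┗━━━━━━━━━━━━━━━━━━━━━━━━━━━━━━━━┛         
                                              
                                              
                                              


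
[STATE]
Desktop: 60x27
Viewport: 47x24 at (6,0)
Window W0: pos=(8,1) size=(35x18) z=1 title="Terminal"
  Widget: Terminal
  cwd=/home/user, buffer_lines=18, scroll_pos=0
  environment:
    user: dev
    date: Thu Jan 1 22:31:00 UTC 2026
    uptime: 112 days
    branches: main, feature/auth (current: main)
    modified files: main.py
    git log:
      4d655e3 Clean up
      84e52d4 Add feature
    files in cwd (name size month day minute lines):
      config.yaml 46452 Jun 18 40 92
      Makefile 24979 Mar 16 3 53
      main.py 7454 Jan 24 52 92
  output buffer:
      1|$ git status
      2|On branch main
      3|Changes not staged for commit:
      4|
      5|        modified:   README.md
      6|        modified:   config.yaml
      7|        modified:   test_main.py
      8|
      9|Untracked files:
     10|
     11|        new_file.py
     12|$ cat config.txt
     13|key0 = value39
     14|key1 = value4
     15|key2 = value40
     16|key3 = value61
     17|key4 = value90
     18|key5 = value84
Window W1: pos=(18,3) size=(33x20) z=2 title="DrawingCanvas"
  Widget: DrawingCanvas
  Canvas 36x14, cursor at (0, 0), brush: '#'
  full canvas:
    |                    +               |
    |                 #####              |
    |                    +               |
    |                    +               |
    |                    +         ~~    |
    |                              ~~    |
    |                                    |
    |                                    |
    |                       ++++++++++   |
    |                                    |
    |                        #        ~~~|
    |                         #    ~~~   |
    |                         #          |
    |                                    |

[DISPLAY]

                                               
  ┏━━━━━━━━━━━━━━━━━━━━━━━━━━━━━━━━━┓          
  ┃ Terminal                        ┃          
  ┠─────────┏━━━━━━━━━━━━━━━━━━━━━━━━━━━━━━━┓  
  ┃$ git sta┃ DrawingCanvas                 ┃  
  ┃On branch┠───────────────────────────────┨  
  ┃Changes n┃+                   +          ┃  
  ┃         ┃                 #####         ┃  
  ┃        m┃                    +          ┃  
  ┃        m┃                    +          ┃  
  ┃        m┃                    +         ~┃  
  ┃         ┃                              ~┃  
  ┃Untracked┃                               ┃  
  ┃         ┃                               ┃  
  ┃        n┃                       ++++++++┃  
  ┃$ cat con┃                               ┃  
  ┃key0 = va┃                        #      ┃  
  ┃key1 = va┃                         #    ~┃  
  ┗━━━━━━━━━┃                         #     ┃  
            ┃                               ┃  
            ┃                               ┃  
            ┃                               ┃  
            ┗━━━━━━━━━━━━━━━━━━━━━━━━━━━━━━━┛  
                                               


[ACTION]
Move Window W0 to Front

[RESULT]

                                               
  ┏━━━━━━━━━━━━━━━━━━━━━━━━━━━━━━━━━┓          
  ┃ Terminal                        ┃          
  ┠─────────────────────────────────┨━━━━━━━┓  
  ┃$ git status                     ┃       ┃  
  ┃On branch main                   ┃───────┨  
  ┃Changes not staged for commit:   ┃       ┃  
  ┃                                 ┃       ┃  
  ┃        modified:   README.md    ┃       ┃  
  ┃        modified:   config.yaml  ┃       ┃  
  ┃        modified:   test_main.py ┃      ~┃  
  ┃                                 ┃      ~┃  
  ┃Untracked files:                 ┃       ┃  
  ┃                                 ┃       ┃  
  ┃        new_file.py              ┃+++++++┃  
  ┃$ cat config.txt                 ┃       ┃  
  ┃key0 = value39                   ┃#      ┃  
  ┃key1 = value4                    ┃ #    ~┃  
  ┗━━━━━━━━━━━━━━━━━━━━━━━━━━━━━━━━━┛ #     ┃  
            ┃                               ┃  
            ┃                               ┃  
            ┃                               ┃  
            ┗━━━━━━━━━━━━━━━━━━━━━━━━━━━━━━━┛  
                                               


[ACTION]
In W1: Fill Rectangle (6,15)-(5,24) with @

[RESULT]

                                               
  ┏━━━━━━━━━━━━━━━━━━━━━━━━━━━━━━━━━┓          
  ┃ Terminal                        ┃          
  ┠─────────────────────────────────┨━━━━━━━┓  
  ┃$ git status                     ┃       ┃  
  ┃On branch main                   ┃───────┨  
  ┃Changes not staged for commit:   ┃       ┃  
  ┃                                 ┃       ┃  
  ┃        modified:   README.md    ┃       ┃  
  ┃        modified:   config.yaml  ┃       ┃  
  ┃        modified:   test_main.py ┃      ~┃  
  ┃                                 ┃@     ~┃  
  ┃Untracked files:                 ┃@      ┃  
  ┃                                 ┃       ┃  
  ┃        new_file.py              ┃+++++++┃  
  ┃$ cat config.txt                 ┃       ┃  
  ┃key0 = value39                   ┃#      ┃  
  ┃key1 = value4                    ┃ #    ~┃  
  ┗━━━━━━━━━━━━━━━━━━━━━━━━━━━━━━━━━┛ #     ┃  
            ┃                               ┃  
            ┃                               ┃  
            ┃                               ┃  
            ┗━━━━━━━━━━━━━━━━━━━━━━━━━━━━━━━┛  
                                               


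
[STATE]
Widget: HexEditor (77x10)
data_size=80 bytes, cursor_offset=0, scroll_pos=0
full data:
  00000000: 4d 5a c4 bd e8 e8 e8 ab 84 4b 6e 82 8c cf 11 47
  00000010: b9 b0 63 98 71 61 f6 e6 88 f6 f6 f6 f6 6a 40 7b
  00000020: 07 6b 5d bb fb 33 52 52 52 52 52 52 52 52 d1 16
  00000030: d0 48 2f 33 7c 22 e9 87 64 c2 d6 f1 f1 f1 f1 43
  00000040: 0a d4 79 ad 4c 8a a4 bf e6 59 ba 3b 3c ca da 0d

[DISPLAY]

00000000  4D 5a c4 bd e8 e8 e8 ab  84 4b 6e 82 8c cf 11 47  |MZ.......Kn....G
00000010  b9 b0 63 98 71 61 f6 e6  88 f6 f6 f6 f6 6a 40 7b  |..c.qa.......j@{
00000020  07 6b 5d bb fb 33 52 52  52 52 52 52 52 52 d1 16  |.k]..3RRRRRRRR..
00000030  d0 48 2f 33 7c 22 e9 87  64 c2 d6 f1 f1 f1 f1 43  |.H/3|"..d......C
00000040  0a d4 79 ad 4c 8a a4 bf  e6 59 ba 3b 3c ca da 0d  |..y.L....Y.;<...
                                                                             
                                                                             
                                                                             
                                                                             
                                                                             


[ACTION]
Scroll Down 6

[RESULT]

00000040  0a d4 79 ad 4c 8a a4 bf  e6 59 ba 3b 3c ca da 0d  |..y.L....Y.;<...
                                                                             
                                                                             
                                                                             
                                                                             
                                                                             
                                                                             
                                                                             
                                                                             
                                                                             


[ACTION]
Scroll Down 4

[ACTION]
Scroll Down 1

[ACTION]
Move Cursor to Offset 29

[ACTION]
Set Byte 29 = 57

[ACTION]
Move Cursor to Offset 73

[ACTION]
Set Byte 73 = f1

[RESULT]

00000040  0a d4 79 ad 4c 8a a4 bf  e6 F1 ba 3b 3c ca da 0d  |..y.L......;<...
                                                                             
                                                                             
                                                                             
                                                                             
                                                                             
                                                                             
                                                                             
                                                                             
                                                                             


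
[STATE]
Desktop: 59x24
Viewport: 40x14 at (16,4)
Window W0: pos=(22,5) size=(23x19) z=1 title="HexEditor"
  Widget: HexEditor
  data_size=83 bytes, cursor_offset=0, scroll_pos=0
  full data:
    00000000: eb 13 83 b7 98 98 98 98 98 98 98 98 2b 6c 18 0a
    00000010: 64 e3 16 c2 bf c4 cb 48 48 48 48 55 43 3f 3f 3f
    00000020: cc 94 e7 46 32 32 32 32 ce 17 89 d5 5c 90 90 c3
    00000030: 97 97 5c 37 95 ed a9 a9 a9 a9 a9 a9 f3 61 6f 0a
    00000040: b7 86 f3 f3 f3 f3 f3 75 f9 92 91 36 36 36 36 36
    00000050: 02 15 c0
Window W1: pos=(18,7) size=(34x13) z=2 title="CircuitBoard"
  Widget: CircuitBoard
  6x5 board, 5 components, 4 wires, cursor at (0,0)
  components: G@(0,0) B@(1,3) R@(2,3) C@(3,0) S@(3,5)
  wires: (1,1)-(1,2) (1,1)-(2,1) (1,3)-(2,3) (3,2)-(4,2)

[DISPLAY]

                                        
      ┏━━━━━━━━━━━━━━━━━━━━━┓           
      ┃ HexEditor           ┃           
  ┏━━━━━━━━━━━━━━━━━━━━━━━━━━━━━━━━┓    
  ┃ CircuitBoard                   ┃    
  ┠────────────────────────────────┨    
  ┃   0 1 2 3 4 5                  ┃    
  ┃0  [G]                          ┃    
  ┃                                ┃    
  ┃1       · ─ ·   B               ┃    
  ┃        │       │               ┃    
  ┃2       ·       R               ┃    
  ┃                                ┃    
  ┃3   C       ·           S       ┃    


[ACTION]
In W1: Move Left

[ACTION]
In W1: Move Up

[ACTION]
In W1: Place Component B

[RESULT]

                                        
      ┏━━━━━━━━━━━━━━━━━━━━━┓           
      ┃ HexEditor           ┃           
  ┏━━━━━━━━━━━━━━━━━━━━━━━━━━━━━━━━┓    
  ┃ CircuitBoard                   ┃    
  ┠────────────────────────────────┨    
  ┃   0 1 2 3 4 5                  ┃    
  ┃0  [B]                          ┃    
  ┃                                ┃    
  ┃1       · ─ ·   B               ┃    
  ┃        │       │               ┃    
  ┃2       ·       R               ┃    
  ┃                                ┃    
  ┃3   C       ·           S       ┃    


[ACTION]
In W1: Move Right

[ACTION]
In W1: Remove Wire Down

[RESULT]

                                        
      ┏━━━━━━━━━━━━━━━━━━━━━┓           
      ┃ HexEditor           ┃           
  ┏━━━━━━━━━━━━━━━━━━━━━━━━━━━━━━━━┓    
  ┃ CircuitBoard                   ┃    
  ┠────────────────────────────────┨    
  ┃   0 1 2 3 4 5                  ┃    
  ┃0   B  [.]                      ┃    
  ┃                                ┃    
  ┃1       · ─ ·   B               ┃    
  ┃        │       │               ┃    
  ┃2       ·       R               ┃    
  ┃                                ┃    
  ┃3   C       ·           S       ┃    


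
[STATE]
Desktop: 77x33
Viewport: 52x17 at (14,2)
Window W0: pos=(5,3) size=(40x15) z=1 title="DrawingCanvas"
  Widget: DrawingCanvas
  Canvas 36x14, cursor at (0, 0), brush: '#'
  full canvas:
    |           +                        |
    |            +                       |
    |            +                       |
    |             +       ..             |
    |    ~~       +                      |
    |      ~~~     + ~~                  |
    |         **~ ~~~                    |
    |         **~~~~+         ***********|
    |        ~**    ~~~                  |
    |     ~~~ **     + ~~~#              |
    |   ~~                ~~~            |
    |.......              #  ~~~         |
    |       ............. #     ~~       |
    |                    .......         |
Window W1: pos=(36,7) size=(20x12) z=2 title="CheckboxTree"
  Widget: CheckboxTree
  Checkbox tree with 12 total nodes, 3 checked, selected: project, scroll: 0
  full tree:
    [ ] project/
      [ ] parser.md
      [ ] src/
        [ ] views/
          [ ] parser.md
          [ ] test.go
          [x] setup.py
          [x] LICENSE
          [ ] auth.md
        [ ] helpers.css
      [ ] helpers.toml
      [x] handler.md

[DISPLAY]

                                                    
━━━━━━━━━━━━━━━━━━━━━━━━━━━━━━┓                     
Canvas                        ┃                     
──────────────────────────────┨                     
   +                          ┃                     
    +                 ┏━━━━━━━━━━━━━━━━━━┓          
    +                 ┃ CheckboxTree     ┃          
     +       ..       ┠──────────────────┨          
     +                ┃>[-] project/     ┃          
~     + ~~            ┃   [ ] parser.md  ┃          
 **~ ~~~              ┃   [-] src/       ┃          
 **~~~~+         *****┃     [-] views/   ┃          
~**    ~~~            ┃       [ ] parser.┃          
 **     + ~~~#        ┃       [ ] test.go┃          
             ~~~      ┃       [x] setup.p┃          
━━━━━━━━━━━━━━━━━━━━━━┃       [x] LICENSE┃          
                      ┗━━━━━━━━━━━━━━━━━━┛          


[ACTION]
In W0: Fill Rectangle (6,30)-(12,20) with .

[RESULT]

                                                    
━━━━━━━━━━━━━━━━━━━━━━━━━━━━━━┓                     
Canvas                        ┃                     
──────────────────────────────┨                     
   +                          ┃                     
    +                 ┏━━━━━━━━━━━━━━━━━━┓          
    +                 ┃ CheckboxTree     ┃          
     +       ..       ┠──────────────────┨          
     +                ┃>[-] project/     ┃          
~     + ~~            ┃   [ ] parser.md  ┃          
 **~ ~~~    ..........┃   [-] src/       ┃          
 **~~~~+    ..........┃     [-] views/   ┃          
~**    ~~~  ..........┃       [ ] parser.┃          
 **     + ~~..........┃       [ ] test.go┃          
            ..........┃       [x] setup.p┃          
━━━━━━━━━━━━━━━━━━━━━━┃       [x] LICENSE┃          
                      ┗━━━━━━━━━━━━━━━━━━┛          


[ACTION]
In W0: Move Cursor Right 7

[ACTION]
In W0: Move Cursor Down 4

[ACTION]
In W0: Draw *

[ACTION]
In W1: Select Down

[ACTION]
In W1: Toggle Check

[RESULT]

                                                    
━━━━━━━━━━━━━━━━━━━━━━━━━━━━━━┓                     
Canvas                        ┃                     
──────────────────────────────┨                     
   +                          ┃                     
    +                 ┏━━━━━━━━━━━━━━━━━━┓          
    +                 ┃ CheckboxTree     ┃          
     +       ..       ┠──────────────────┨          
     +                ┃ [-] project/     ┃          
~     + ~~            ┃>  [x] parser.md  ┃          
 **~ ~~~    ..........┃   [-] src/       ┃          
 **~~~~+    ..........┃     [-] views/   ┃          
~**    ~~~  ..........┃       [ ] parser.┃          
 **     + ~~..........┃       [ ] test.go┃          
            ..........┃       [x] setup.p┃          
━━━━━━━━━━━━━━━━━━━━━━┃       [x] LICENSE┃          
                      ┗━━━━━━━━━━━━━━━━━━┛          


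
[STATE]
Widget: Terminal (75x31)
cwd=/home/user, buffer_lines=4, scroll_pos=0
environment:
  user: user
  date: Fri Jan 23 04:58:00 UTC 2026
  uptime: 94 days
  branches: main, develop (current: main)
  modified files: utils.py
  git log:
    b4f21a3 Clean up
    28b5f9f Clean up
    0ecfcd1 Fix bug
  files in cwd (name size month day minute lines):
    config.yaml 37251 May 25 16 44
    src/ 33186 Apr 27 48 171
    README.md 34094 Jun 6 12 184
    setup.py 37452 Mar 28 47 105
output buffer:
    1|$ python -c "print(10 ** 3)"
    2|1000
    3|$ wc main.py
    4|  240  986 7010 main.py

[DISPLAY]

$ python -c "print(10 ** 3)"                                               
1000                                                                       
$ wc main.py                                                               
  240  986 7010 main.py                                                    
$ █                                                                        
                                                                           
                                                                           
                                                                           
                                                                           
                                                                           
                                                                           
                                                                           
                                                                           
                                                                           
                                                                           
                                                                           
                                                                           
                                                                           
                                                                           
                                                                           
                                                                           
                                                                           
                                                                           
                                                                           
                                                                           
                                                                           
                                                                           
                                                                           
                                                                           
                                                                           
                                                                           


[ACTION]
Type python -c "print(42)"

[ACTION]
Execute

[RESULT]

$ python -c "print(10 ** 3)"                                               
1000                                                                       
$ wc main.py                                                               
  240  986 7010 main.py                                                    
$ python -c "print(42)"                                                    
42                                                                         
$ █                                                                        
                                                                           
                                                                           
                                                                           
                                                                           
                                                                           
                                                                           
                                                                           
                                                                           
                                                                           
                                                                           
                                                                           
                                                                           
                                                                           
                                                                           
                                                                           
                                                                           
                                                                           
                                                                           
                                                                           
                                                                           
                                                                           
                                                                           
                                                                           
                                                                           


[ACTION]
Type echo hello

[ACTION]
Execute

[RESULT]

$ python -c "print(10 ** 3)"                                               
1000                                                                       
$ wc main.py                                                               
  240  986 7010 main.py                                                    
$ python -c "print(42)"                                                    
42                                                                         
$ echo hello                                                               
hello                                                                      
$ █                                                                        
                                                                           
                                                                           
                                                                           
                                                                           
                                                                           
                                                                           
                                                                           
                                                                           
                                                                           
                                                                           
                                                                           
                                                                           
                                                                           
                                                                           
                                                                           
                                                                           
                                                                           
                                                                           
                                                                           
                                                                           
                                                                           
                                                                           


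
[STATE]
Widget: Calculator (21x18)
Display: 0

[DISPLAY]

                    0
┌───┬───┬───┬───┐    
│ 7 │ 8 │ 9 │ ÷ │    
├───┼───┼───┼───┤    
│ 4 │ 5 │ 6 │ × │    
├───┼───┼───┼───┤    
│ 1 │ 2 │ 3 │ - │    
├───┼───┼───┼───┤    
│ 0 │ . │ = │ + │    
├───┼───┼───┼───┤    
│ C │ MC│ MR│ M+│    
└───┴───┴───┴───┘    
                     
                     
                     
                     
                     
                     


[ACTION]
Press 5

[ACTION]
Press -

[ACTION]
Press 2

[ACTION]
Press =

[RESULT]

                    3
┌───┬───┬───┬───┐    
│ 7 │ 8 │ 9 │ ÷ │    
├───┼───┼───┼───┤    
│ 4 │ 5 │ 6 │ × │    
├───┼───┼───┼───┤    
│ 1 │ 2 │ 3 │ - │    
├───┼───┼───┼───┤    
│ 0 │ . │ = │ + │    
├───┼───┼───┼───┤    
│ C │ MC│ MR│ M+│    
└───┴───┴───┴───┘    
                     
                     
                     
                     
                     
                     


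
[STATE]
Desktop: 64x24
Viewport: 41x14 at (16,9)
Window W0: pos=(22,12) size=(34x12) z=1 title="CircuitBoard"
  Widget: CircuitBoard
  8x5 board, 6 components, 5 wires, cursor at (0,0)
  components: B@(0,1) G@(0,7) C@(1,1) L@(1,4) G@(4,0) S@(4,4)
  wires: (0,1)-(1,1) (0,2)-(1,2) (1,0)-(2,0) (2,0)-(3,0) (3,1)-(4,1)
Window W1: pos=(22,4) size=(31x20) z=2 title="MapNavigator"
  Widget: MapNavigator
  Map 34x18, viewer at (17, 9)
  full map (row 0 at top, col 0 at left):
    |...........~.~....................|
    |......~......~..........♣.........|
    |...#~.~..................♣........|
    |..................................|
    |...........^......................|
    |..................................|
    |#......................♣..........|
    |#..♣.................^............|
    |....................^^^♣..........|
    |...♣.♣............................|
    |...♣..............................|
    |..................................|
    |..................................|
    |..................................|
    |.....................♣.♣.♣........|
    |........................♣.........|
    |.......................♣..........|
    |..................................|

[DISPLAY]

      ┃.............................┃    
      ┃........^....................┃    
      ┃.............................┃    
      ┃....................♣........┃━━┓ 
      ┃♣.................^..........┃  ┃ 
      ┃.................^^^♣........┃──┨ 
      ┃♣.♣...........@..............┃  ┃ 
      ┃♣............................┃  ┃ 
      ┃.............................┃  ┃ 
      ┃.............................┃  ┃ 
      ┃.............................┃  ┃ 
      ┃..................♣.♣.♣......┃  ┃ 
      ┃.....................♣.......┃  ┃ 
      ┃....................♣........┃  ┃ 


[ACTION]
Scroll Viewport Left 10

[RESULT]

                ┃........................
                ┃........^...............
                ┃........................
                ┃....................♣...
                ┃♣.................^.....
                ┃.................^^^♣...
                ┃♣.♣...........@.........
                ┃♣.......................
                ┃........................
                ┃........................
                ┃........................
                ┃..................♣.♣.♣.
                ┃.....................♣..
                ┃....................♣...


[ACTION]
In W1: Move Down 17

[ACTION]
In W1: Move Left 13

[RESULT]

                ┃          ..............
                ┃          ..............
                ┃          ..............
                ┃          ..............
                ┃          ..............
                ┃          ..............
                ┃          ....@.........
                ┃                        
                ┃                        
                ┃                        
                ┃                        
                ┃                        
                ┃                        
                ┃                        


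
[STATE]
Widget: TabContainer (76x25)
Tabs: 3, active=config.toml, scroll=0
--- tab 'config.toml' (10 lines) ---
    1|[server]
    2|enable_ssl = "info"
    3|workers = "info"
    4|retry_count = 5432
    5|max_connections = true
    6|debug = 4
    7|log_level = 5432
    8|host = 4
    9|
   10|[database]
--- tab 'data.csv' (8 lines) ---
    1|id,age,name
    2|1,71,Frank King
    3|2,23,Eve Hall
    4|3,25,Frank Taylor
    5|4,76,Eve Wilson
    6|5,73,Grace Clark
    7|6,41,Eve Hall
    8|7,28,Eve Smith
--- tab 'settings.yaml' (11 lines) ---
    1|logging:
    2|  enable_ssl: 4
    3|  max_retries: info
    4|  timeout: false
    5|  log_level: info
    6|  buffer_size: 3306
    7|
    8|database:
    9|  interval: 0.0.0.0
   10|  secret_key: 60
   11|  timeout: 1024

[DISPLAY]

[config.toml]│ data.csv │ settings.yaml                                     
────────────────────────────────────────────────────────────────────────────
[server]                                                                    
enable_ssl = "info"                                                         
workers = "info"                                                            
retry_count = 5432                                                          
max_connections = true                                                      
debug = 4                                                                   
log_level = 5432                                                            
host = 4                                                                    
                                                                            
[database]                                                                  
                                                                            
                                                                            
                                                                            
                                                                            
                                                                            
                                                                            
                                                                            
                                                                            
                                                                            
                                                                            
                                                                            
                                                                            
                                                                            


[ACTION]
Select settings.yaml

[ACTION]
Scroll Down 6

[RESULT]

 config.toml │ data.csv │[settings.yaml]                                    
────────────────────────────────────────────────────────────────────────────
                                                                            
database:                                                                   
  interval: 0.0.0.0                                                         
  secret_key: 60                                                            
  timeout: 1024                                                             
                                                                            
                                                                            
                                                                            
                                                                            
                                                                            
                                                                            
                                                                            
                                                                            
                                                                            
                                                                            
                                                                            
                                                                            
                                                                            
                                                                            
                                                                            
                                                                            
                                                                            
                                                                            


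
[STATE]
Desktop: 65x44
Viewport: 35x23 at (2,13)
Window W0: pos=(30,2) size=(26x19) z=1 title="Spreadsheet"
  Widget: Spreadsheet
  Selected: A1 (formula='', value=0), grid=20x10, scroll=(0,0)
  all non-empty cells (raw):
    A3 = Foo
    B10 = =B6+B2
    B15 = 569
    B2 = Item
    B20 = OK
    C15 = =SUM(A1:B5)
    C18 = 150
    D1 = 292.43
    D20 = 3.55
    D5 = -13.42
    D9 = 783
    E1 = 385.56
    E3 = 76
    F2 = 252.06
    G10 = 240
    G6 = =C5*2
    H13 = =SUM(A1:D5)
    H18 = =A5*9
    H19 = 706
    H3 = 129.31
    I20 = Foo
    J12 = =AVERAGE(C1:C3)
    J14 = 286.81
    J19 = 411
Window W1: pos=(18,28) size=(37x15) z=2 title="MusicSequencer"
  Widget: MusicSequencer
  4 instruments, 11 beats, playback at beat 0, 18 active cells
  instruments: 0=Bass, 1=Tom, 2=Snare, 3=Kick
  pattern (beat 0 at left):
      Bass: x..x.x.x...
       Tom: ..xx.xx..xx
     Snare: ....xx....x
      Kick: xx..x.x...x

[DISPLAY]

                            ┃  6   
                            ┃  7   
                            ┃  8   
                            ┃  9   
                            ┃ 10   
                            ┃ 11   
                            ┃ 12   
                            ┗━━━━━━
                                   
                                   
                                   
                                   
                                   
                                   
                                   
                ┏━━━━━━━━━━━━━━━━━━
                ┃ MusicSequencer   
                ┠──────────────────
                ┃      ▼1234567890 
                ┃  Bass█··█·█·█··· 
                ┃   Tom··██·██··██ 
                ┃ Snare····██····█ 
                ┃  Kick██··█·█···█ 


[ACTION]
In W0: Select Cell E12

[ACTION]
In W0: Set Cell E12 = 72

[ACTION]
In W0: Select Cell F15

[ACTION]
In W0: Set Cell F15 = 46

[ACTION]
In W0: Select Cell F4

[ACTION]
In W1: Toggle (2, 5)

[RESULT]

                            ┃  6   
                            ┃  7   
                            ┃  8   
                            ┃  9   
                            ┃ 10   
                            ┃ 11   
                            ┃ 12   
                            ┗━━━━━━
                                   
                                   
                                   
                                   
                                   
                                   
                                   
                ┏━━━━━━━━━━━━━━━━━━
                ┃ MusicSequencer   
                ┠──────────────────
                ┃      ▼1234567890 
                ┃  Bass█··█·█·█··· 
                ┃   Tom··██·██··██ 
                ┃ Snare····█·····█ 
                ┃  Kick██··█·█···█ 
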